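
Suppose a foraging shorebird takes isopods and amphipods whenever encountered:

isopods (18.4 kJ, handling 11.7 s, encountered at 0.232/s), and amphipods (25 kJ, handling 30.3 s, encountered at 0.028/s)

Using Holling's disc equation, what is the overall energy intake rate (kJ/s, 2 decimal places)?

R = Σλ_iE_i / (1 + Σλ_ih_i)
Numerator: 0.232×18.4 + 0.028×25 = 4.969
Denominator: 1 + 0.232×11.7 + 0.028×30.3 = 4.563
R = 4.969/4.563 = 1.089 kJ/s

1.09 kJ/s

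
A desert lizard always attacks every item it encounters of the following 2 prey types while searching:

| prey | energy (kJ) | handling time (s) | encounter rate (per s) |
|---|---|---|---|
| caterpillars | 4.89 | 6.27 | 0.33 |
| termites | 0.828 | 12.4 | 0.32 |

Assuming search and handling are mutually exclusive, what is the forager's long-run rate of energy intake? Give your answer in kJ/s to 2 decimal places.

0.27 kJ/s

R = Σλ_iE_i / (1 + Σλ_ih_i)
Numerator: 0.33×4.89 + 0.32×0.828 = 1.879
Denominator: 1 + 0.33×6.27 + 0.32×12.4 = 7.037
R = 1.879/7.037 = 0.267 kJ/s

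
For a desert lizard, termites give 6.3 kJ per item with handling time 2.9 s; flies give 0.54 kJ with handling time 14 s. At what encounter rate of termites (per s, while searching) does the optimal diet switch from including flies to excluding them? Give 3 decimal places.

0.006 per s

The zero-one rule: include flies iff E₂/h₂ > λE₁/(1+λh₁). Equality gives the switch point.
λE₁h₂ = E₂ + λE₂h₁ ⇒ λ = E₂/(E₁h₂ − E₂h₁) = 0.54/(88.2 − 1.566) = 0.006233 per s.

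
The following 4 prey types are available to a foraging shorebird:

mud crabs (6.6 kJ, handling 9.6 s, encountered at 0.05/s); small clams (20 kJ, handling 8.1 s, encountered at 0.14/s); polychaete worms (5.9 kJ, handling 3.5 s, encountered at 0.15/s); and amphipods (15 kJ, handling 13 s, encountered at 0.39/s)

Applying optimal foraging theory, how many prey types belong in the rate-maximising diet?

2

Rank by E/h (kJ/s): small clams 2.47, polychaete worms 1.69, amphipods 1.15, mud crabs 0.688. Include each in turn until the next type's E/h falls below the running intake rate.
Rate on top 1: 1.312. polychaete worms: 1.69 > 1.312 → include.
Rate on top 2: 1.386. amphipods: 1.15 < 1.386 → exclude; stop.
Optimal diet: small clams, polychaete worms — 2 of 4 types.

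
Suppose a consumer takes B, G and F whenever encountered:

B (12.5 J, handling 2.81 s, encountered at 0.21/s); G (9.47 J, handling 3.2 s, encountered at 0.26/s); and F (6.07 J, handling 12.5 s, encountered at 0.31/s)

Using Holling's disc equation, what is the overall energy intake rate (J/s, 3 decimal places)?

Energy encountered per unit search time: 0.21×12.5 + 0.26×9.47 + 0.31×6.07 = 6.969 J/s.
Handling time per unit search time: 0.21×2.81 + 0.26×3.2 + 0.31×12.5 = 5.297.
Rate = 6.969/(1 + 5.297) = 1.107 J/s.

1.107 J/s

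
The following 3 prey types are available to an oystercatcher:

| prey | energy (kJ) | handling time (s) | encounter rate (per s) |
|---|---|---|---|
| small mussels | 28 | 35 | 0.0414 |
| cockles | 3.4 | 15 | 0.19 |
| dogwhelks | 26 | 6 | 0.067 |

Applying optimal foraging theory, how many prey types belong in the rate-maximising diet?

Profitabilities (E/h, kJ/s): dogwhelks 4.33, small mussels 0.8, cockles 0.227. Add prey in this order while the next type's profitability exceeds the intake rate on those already taken.
Rate on top 1: 1.243. small mussels: 0.8 < 1.243 → exclude; stop.
Optimal diet: dogwhelks — 1 of 3 types.

1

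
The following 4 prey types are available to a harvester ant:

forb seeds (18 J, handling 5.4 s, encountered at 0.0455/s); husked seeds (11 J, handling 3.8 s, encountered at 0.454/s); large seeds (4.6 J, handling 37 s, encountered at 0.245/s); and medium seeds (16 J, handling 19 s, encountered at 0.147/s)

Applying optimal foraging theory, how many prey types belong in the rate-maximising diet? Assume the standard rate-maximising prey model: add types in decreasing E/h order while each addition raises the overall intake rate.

Rank by E/h (J/s): forb seeds 3.33, husked seeds 2.89, medium seeds 0.842, large seeds 0.124. Include each in turn until the next type's E/h falls below the running intake rate.
Rate on top 1: 0.6575. husked seeds: 2.89 > 0.6575 → include.
Rate on top 2: 1.957. medium seeds: 0.842 < 1.957 → exclude; stop.
Optimal diet: forb seeds, husked seeds — 2 of 4 types.

2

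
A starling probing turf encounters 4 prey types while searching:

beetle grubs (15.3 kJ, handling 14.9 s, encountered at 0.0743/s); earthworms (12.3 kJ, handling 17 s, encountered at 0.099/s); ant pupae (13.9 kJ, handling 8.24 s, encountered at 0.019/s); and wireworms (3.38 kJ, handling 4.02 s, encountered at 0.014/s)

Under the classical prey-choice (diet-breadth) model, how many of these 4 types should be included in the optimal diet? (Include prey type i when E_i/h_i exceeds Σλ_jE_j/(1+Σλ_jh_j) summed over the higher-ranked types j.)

Profitabilities (E/h, kJ/s): ant pupae 1.69, beetle grubs 1.03, wireworms 0.841, earthworms 0.724. Add prey in this order while the next type's profitability exceeds the intake rate on those already taken.
Rate on top 1: 0.2283. beetle grubs: 1.03 > 0.2283 → include.
Rate on top 2: 0.6189. wireworms: 0.841 > 0.6189 → include.
Rate on top 3: 0.6243. earthworms: 0.724 > 0.6243 → include.
Optimal diet: ant pupae, beetle grubs, wireworms, earthworms — 4 of 4 types.

4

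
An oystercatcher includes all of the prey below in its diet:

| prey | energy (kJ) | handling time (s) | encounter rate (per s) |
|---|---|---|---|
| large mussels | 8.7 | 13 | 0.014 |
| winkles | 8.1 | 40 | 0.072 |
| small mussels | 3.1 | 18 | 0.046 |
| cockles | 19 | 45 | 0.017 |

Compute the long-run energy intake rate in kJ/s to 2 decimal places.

0.21 kJ/s

R = (0.014×8.7 + 0.072×8.1 + 0.046×3.1 + 0.017×19) / (1 + 0.014×13 + 0.072×40 + 0.046×18 + 0.017×45) = 1.171/5.655 = 0.207 kJ/s.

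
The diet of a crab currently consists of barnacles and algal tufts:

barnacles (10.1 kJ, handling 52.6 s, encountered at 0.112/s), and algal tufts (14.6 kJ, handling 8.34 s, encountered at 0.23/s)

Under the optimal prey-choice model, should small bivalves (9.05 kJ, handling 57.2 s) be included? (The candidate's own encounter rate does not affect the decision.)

No

Intake rate on the current diet: R = (0.112×10.1 + 0.23×14.6) / (1 + 0.112×52.6 + 0.23×8.34) = 4.489/8.809 = 0.5096 kJ/s.
Profitability of small bivalves: 9.05/57.2 = 0.1582 kJ/s.
0.1582 < 0.5096, so adding small bivalves would lower the average — exclude it.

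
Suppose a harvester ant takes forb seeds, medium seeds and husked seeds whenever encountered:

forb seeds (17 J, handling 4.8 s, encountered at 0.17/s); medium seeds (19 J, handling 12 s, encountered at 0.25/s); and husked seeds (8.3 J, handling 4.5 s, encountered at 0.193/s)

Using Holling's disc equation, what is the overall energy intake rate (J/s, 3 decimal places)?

1.626 J/s

Energy encountered per unit search time: 0.17×17 + 0.25×19 + 0.193×8.3 = 9.242 J/s.
Handling time per unit search time: 0.17×4.8 + 0.25×12 + 0.193×4.5 = 4.684.
Rate = 9.242/(1 + 4.684) = 1.626 J/s.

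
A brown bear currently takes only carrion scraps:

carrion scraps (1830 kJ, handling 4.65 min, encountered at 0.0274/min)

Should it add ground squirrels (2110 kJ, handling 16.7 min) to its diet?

Current rate: (0.0274×1830)/(1 + 0.0274×4.65) = 44.48 kJ/min.
ground squirrels: E/h = 2110/16.7 = 126.3 kJ/min.
Since 126.3 > R, including ground squirrels increases the long-run rate.

Yes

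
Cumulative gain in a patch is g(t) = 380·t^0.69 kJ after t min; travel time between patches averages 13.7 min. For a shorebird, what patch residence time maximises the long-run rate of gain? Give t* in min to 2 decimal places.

30.49 min

By the marginal value theorem, leave when the instantaneous gain rate g'(t) equals the habitat-wide average g(t)/(T + t).
g'(t) = 0.69·380·t^-0.31. Setting 0.69·380·t^-0.31 = 380·t^0.69/(13.7+t) gives 0.69(13.7+t) = t, so 0.31·t = 0.69×13.7.
t* = 0.69×13.7/0.31 = 30.49 min.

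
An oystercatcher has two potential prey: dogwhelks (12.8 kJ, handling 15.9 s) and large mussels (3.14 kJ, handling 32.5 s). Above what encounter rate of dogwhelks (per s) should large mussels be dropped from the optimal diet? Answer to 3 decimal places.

Drop large mussels once their profitability E₂/h₂ falls below the rate achievable on dogwhelks alone: E₂/h₂ = λE₁/(1 + λh₁).
Solve for λ: λE₁h₂ = E₂(1 + λh₁) → λ(E₁h₂ − E₂h₁) = E₂ → λ = E₂/(E₁h₂ − E₂h₁).
λ = 3.14/(12.8×32.5 − 3.14×15.9) = 3.14/366.1 = 0.008578 per s.

0.009 per s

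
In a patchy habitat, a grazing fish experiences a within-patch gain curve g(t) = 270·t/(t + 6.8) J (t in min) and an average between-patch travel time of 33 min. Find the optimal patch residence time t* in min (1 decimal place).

15.0 min

By the marginal value theorem, leave when the instantaneous gain rate g'(t) equals the habitat-wide average g(t)/(T + t).
g'(t) = 270·6.8/(t + 6.8)². Setting 270·6.8/(t+6.8)² = 270t/[(t+6.8)(33+t)] gives 6.8(33+t) = t(t+6.8), so t² = 6.8×33 = 224.4.
t* = √224.4 = 14.98 min.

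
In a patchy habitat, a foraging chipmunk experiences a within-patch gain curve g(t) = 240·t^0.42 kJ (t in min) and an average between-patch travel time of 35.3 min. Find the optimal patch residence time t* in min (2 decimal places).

Optimal t* satisfies g'(t*) = g(t*)/(T + t*).
g'(t) = 0.42·240·t^-0.58. Setting 0.42·240·t^-0.58 = 240·t^0.42/(35.3+t) gives 0.42(35.3+t) = t, so 0.58·t = 0.42×35.3.
t* = 0.42×35.3/0.58 = 25.56 min.

25.56 min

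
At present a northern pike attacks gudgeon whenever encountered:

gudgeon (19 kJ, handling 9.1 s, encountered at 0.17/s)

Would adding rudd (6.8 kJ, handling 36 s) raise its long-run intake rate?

No

On gudgeon alone, R = ΣλE/(1+Σλh) = 3.23/2.547 = 1.268 kJ/s.
Profitability of rudd: 6.8/36 = 0.1889 kJ/s.
0.1889 < 1.268, so adding rudd would lower the average — exclude it.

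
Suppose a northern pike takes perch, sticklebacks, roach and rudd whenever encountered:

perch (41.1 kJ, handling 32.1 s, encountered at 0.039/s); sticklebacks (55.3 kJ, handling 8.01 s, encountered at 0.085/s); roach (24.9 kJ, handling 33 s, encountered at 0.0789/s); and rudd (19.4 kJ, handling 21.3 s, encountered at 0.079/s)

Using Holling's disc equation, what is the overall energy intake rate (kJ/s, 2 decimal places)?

R = Σλ_iE_i / (1 + Σλ_ih_i)
Numerator: 0.039×41.1 + 0.085×55.3 + 0.0789×24.9 + 0.079×19.4 = 9.801
Denominator: 1 + 0.039×32.1 + 0.085×8.01 + 0.0789×33 + 0.079×21.3 = 7.219
R = 9.801/7.219 = 1.358 kJ/s

1.36 kJ/s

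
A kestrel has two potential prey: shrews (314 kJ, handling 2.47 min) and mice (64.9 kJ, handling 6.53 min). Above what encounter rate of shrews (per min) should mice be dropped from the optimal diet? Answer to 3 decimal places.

0.034 per min

The zero-one rule: include mice iff E₂/h₂ > λE₁/(1+λh₁). Equality gives the switch point.
λE₁h₂ = E₂ + λE₂h₁ ⇒ λ = E₂/(E₁h₂ − E₂h₁) = 64.9/(2050 − 160.3) = 0.03434 per min.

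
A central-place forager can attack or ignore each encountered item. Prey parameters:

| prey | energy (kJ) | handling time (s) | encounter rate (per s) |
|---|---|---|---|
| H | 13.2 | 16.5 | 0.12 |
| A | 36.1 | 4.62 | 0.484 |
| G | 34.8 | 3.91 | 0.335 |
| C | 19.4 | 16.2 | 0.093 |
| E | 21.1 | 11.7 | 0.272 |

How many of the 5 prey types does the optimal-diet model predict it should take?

2

E/h in descending order: G 8.9, A 7.81, E 1.8, C 1.2, H 0.8 kJ/s. The optimal diet is the largest prefix of this list for which every included type satisfies E_i/h_i > R on the types above it.
Rate on top 1: 5.047. A: 7.81 > 5.047 → include.
Rate on top 2: 6.408. E: 1.8 < 6.408 → exclude; stop.
Optimal diet: G, A — 2 of 5 types.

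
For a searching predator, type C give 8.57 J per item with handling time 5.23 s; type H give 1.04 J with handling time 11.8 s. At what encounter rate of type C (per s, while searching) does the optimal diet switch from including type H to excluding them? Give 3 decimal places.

0.011 per s

Drop type H once their profitability E₂/h₂ falls below the rate achievable on type C alone: E₂/h₂ = λE₁/(1 + λh₁).
Solve for λ: λE₁h₂ = E₂(1 + λh₁) → λ(E₁h₂ − E₂h₁) = E₂ → λ = E₂/(E₁h₂ − E₂h₁).
λ = 1.04/(8.57×11.8 − 1.04×5.23) = 1.04/95.69 = 0.01087 per s.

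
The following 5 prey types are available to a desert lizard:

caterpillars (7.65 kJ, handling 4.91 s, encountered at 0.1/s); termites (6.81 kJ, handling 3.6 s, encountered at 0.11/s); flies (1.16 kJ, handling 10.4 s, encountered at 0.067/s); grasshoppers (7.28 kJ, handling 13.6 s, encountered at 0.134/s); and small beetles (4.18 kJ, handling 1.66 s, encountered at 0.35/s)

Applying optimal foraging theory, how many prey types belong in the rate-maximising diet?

Rank by E/h (kJ/s): small beetles 2.52, termites 1.89, caterpillars 1.56, grasshoppers 0.535, flies 0.112. Include each in turn until the next type's E/h falls below the running intake rate.
Rate on top 1: 0.9254. termites: 1.89 > 0.9254 → include.
Rate on top 2: 1.119. caterpillars: 1.56 > 1.119 → include.
Rate on top 3: 1.206. grasshoppers: 0.535 < 1.206 → exclude; stop.
Optimal diet: small beetles, termites, caterpillars — 3 of 5 types.

3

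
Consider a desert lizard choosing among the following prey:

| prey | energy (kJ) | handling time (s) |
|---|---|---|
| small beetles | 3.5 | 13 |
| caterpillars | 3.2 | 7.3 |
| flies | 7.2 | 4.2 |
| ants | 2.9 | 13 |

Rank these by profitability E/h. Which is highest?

flies

Profitability E/h (kJ/s): small beetles = 3.5/13 = 0.269, caterpillars = 3.2/7.3 = 0.438, flies = 7.2/4.2 = 1.71, ants = 2.9/13 = 0.223.
Ranked: flies > caterpillars > small beetles > ants.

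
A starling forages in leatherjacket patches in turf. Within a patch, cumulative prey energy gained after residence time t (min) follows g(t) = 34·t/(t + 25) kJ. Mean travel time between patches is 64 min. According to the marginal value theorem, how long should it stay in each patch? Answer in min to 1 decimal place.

By the marginal value theorem, leave when the instantaneous gain rate g'(t) equals the habitat-wide average g(t)/(T + t).
g'(t) = 34·25/(t + 25)². Setting 34·25/(t+25)² = 34t/[(t+25)(64+t)] gives 25(64+t) = t(t+25), so t² = 25×64 = 1600.
t* = √1600 = 40 min.

40.0 min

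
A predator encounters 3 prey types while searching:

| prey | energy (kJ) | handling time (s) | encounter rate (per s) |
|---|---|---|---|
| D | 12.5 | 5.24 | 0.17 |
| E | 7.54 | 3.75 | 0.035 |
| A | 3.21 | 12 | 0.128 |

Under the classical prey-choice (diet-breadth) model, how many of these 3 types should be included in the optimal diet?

2

Rank by E/h (kJ/s): D 2.39, E 2.01, A 0.268. Include each in turn until the next type's E/h falls below the running intake rate.
Rate on top 1: 1.124. E: 2.01 > 1.124 → include.
Rate on top 2: 1.181. A: 0.268 < 1.181 → exclude; stop.
Optimal diet: D, E — 2 of 3 types.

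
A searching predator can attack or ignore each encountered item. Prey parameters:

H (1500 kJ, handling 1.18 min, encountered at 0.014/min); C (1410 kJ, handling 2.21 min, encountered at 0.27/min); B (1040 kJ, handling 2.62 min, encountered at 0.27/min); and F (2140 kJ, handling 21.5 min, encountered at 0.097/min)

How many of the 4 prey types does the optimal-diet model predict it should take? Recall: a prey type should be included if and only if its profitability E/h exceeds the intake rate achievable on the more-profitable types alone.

Rank by E/h (kJ/min): H 1.27e+03, C 638, B 397, F 99.5. Include each in turn until the next type's E/h falls below the running intake rate.
Rate on top 1: 20.66. C: 638 > 20.66 → include.
Rate on top 2: 249. B: 397 > 249 → include.
Rate on top 3: 294.1. F: 99.5 < 294.1 → exclude; stop.
Optimal diet: H, C, B — 3 of 4 types.

3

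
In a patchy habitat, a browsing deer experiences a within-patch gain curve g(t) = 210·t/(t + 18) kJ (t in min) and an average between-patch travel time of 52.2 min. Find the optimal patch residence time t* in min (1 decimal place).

By the marginal value theorem, leave when the instantaneous gain rate g'(t) equals the habitat-wide average g(t)/(T + t).
g'(t) = 210·18/(t + 18)². Setting 210·18/(t+18)² = 210t/[(t+18)(52.2+t)] gives 18(52.2+t) = t(t+18), so t² = 18×52.2 = 939.6.
t* = √939.6 = 30.65 min.

30.7 min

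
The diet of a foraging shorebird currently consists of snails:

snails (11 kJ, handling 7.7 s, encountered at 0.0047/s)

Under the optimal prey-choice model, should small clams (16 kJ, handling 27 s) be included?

Intake rate on the current diet: R = (0.0047×11) / (1 + 0.0047×7.7) = 0.0517/1.036 = 0.04989 kJ/s.
Profitability of small clams: 16/27 = 0.5926 kJ/s.
Since 0.5926 > R, including small clams increases the long-run rate.

Yes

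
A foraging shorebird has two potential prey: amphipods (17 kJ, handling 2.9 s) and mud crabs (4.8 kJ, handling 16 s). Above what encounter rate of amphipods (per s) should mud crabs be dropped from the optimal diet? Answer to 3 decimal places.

0.019 per s

Drop mud crabs once their profitability E₂/h₂ falls below the rate achievable on amphipods alone: E₂/h₂ = λE₁/(1 + λh₁).
Solve for λ: λE₁h₂ = E₂(1 + λh₁) → λ(E₁h₂ − E₂h₁) = E₂ → λ = E₂/(E₁h₂ − E₂h₁).
λ = 4.8/(17×16 − 4.8×2.9) = 4.8/258.1 = 0.0186 per s.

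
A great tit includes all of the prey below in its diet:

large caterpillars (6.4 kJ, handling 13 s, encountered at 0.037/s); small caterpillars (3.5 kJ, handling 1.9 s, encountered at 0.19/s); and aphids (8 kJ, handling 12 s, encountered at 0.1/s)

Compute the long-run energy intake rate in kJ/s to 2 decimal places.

Energy encountered per unit search time: 0.037×6.4 + 0.19×3.5 + 0.1×8 = 1.702 kJ/s.
Handling time per unit search time: 0.037×13 + 0.19×1.9 + 0.1×12 = 2.042.
Rate = 1.702/(1 + 2.042) = 0.5594 kJ/s.

0.56 kJ/s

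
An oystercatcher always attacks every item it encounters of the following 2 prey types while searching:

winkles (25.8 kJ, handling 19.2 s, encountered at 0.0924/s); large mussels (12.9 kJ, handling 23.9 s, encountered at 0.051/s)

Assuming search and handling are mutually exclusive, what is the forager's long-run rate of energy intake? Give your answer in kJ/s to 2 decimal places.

0.76 kJ/s

R = (0.0924×25.8 + 0.051×12.9) / (1 + 0.0924×19.2 + 0.051×23.9) = 3.042/3.993 = 0.7618 kJ/s.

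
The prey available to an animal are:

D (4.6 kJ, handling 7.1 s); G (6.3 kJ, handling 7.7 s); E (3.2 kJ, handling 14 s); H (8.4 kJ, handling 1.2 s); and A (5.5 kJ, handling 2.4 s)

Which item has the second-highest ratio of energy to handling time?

In descending order of E/h:
H: 8.4/1.2 = 7 kJ/s
A: 5.5/2.4 = 2.29 kJ/s
G: 6.3/7.7 = 0.818 kJ/s
D: 4.6/7.1 = 0.648 kJ/s
E: 3.2/14 = 0.229 kJ/s

A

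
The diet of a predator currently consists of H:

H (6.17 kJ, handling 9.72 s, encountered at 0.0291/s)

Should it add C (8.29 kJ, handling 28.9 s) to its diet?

Intake rate on the current diet: R = (0.0291×6.17) / (1 + 0.0291×9.72) = 0.1795/1.283 = 0.14 kJ/s.
C: E/h = 8.29/28.9 = 0.2869 kJ/s.
Since 0.2869 > R, including C increases the long-run rate.

Yes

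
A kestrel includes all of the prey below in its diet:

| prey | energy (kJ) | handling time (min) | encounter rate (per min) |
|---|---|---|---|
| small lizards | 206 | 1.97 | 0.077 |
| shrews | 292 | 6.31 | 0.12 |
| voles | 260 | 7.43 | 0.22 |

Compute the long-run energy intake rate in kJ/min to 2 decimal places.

30.51 kJ/min

R = (0.077×206 + 0.12×292 + 0.22×260) / (1 + 0.077×1.97 + 0.12×6.31 + 0.22×7.43) = 108.1/3.543 = 30.51 kJ/min.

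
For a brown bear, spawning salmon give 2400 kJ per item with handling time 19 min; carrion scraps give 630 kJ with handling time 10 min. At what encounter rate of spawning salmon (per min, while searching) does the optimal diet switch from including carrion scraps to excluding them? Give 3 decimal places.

Drop carrion scraps once their profitability E₂/h₂ falls below the rate achievable on spawning salmon alone: E₂/h₂ = λE₁/(1 + λh₁).
Solve for λ: λE₁h₂ = E₂(1 + λh₁) → λ(E₁h₂ − E₂h₁) = E₂ → λ = E₂/(E₁h₂ − E₂h₁).
λ = 630/(2400×10 − 630×19) = 630/1.203e+04 = 0.05237 per min.

0.052 per min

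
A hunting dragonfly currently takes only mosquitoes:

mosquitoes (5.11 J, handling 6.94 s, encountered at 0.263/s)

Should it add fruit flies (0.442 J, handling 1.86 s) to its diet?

On mosquitoes alone, R = ΣλE/(1+Σλh) = 1.344/2.825 = 0.4757 J/s.
Profitability of fruit flies: 0.442/1.86 = 0.2376 J/s.
Since 0.2376 < R, time spent handling fruit flies is better spent searching.

No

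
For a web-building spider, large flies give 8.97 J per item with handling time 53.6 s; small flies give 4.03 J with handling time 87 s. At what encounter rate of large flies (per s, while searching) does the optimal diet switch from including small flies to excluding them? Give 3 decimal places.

The zero-one rule: include small flies iff E₂/h₂ > λE₁/(1+λh₁). Equality gives the switch point.
λE₁h₂ = E₂ + λE₂h₁ ⇒ λ = E₂/(E₁h₂ − E₂h₁) = 4.03/(780.4 − 216) = 0.007141 per s.

0.007 per s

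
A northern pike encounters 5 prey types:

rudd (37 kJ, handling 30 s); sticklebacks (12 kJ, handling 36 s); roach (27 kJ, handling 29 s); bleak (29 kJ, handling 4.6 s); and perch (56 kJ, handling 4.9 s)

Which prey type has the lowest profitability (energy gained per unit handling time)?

Profitability E/h (kJ/s): rudd = 37/30 = 1.23, sticklebacks = 12/36 = 0.333, roach = 27/29 = 0.931, bleak = 29/4.6 = 6.3, perch = 56/4.9 = 11.4.
Ranked: perch > bleak > rudd > roach > sticklebacks.

sticklebacks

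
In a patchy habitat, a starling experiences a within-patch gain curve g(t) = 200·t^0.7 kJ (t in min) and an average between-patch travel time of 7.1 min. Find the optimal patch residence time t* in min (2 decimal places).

Maximise g(t)/(T+t): set derivative to zero → g'(t)(T+t) = g(t).
g'(t) = 0.7·200·t^-0.3. Setting 0.7·200·t^-0.3 = 200·t^0.7/(7.1+t) gives 0.7(7.1+t) = t, so 0.30·t = 0.7×7.1.
t* = 0.7×7.1/0.30 = 16.57 min.

16.57 min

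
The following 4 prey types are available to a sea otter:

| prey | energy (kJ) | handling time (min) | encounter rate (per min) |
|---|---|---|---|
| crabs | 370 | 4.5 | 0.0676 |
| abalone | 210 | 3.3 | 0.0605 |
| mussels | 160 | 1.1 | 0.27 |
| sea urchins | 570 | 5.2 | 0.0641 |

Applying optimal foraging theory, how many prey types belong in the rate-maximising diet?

Rank by E/h (kJ/min): mussels 145, sea urchins 110, crabs 82.2, abalone 63.6. Include each in turn until the next type's E/h falls below the running intake rate.
Rate on top 1: 33.31. sea urchins: 110 > 33.31 → include.
Rate on top 2: 48.91. crabs: 82.2 > 48.91 → include.
Rate on top 3: 54.15. abalone: 63.6 > 54.15 → include.
Optimal diet: mussels, sea urchins, crabs, abalone — 4 of 4 types.

4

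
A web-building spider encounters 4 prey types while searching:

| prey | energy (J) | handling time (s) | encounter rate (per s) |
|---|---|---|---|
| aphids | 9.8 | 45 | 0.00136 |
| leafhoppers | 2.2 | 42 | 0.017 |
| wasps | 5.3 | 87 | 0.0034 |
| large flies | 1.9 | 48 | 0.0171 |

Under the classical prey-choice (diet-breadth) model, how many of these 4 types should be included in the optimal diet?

4

Profitabilities (E/h, J/s): aphids 0.218, wasps 0.0609, leafhoppers 0.0524, large flies 0.0396. Add prey in this order while the next type's profitability exceeds the intake rate on those already taken.
Rate on top 1: 0.01256. wasps: 0.0609 > 0.01256 → include.
Rate on top 2: 0.0231. leafhoppers: 0.0524 > 0.0231 → include.
Rate on top 3: 0.0332. large flies: 0.0396 > 0.0332 → include.
Optimal diet: aphids, wasps, leafhoppers, large flies — 4 of 4 types.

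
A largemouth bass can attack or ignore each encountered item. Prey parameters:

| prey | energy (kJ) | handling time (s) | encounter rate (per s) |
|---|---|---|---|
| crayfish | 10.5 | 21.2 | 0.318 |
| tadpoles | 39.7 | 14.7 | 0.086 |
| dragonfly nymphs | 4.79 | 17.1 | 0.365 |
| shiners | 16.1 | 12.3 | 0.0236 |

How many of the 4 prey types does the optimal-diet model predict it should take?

1

E/h in descending order: tadpoles 2.7, shiners 1.31, crayfish 0.495, dragonfly nymphs 0.28 kJ/s. The optimal diet is the largest prefix of this list for which every included type satisfies E_i/h_i > R on the types above it.
Rate on top 1: 1.508. shiners: 1.31 < 1.508 → exclude; stop.
Optimal diet: tadpoles — 1 of 4 types.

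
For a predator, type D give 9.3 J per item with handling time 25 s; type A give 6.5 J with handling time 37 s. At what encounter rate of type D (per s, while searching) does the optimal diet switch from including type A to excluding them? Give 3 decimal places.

0.036 per s

At the threshold, the rate on type D alone equals the profitability of type A: λ·9.3/(1 + λ·25) = 6.5/37 = 0.1757.
Rearranging, λ(9.3 − 0.1757×25) = 0.1757, so λ = 0.1757/4.908 = 0.03579 per s.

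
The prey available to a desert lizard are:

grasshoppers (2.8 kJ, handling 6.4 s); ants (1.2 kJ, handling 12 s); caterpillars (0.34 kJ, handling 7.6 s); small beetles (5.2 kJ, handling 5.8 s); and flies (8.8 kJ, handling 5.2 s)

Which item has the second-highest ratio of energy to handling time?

small beetles

Profitability E/h (kJ/s): grasshoppers = 2.8/6.4 = 0.437, ants = 1.2/12 = 0.1, caterpillars = 0.34/7.6 = 0.0447, small beetles = 5.2/5.8 = 0.897, flies = 8.8/5.2 = 1.69.
Ranked: flies > small beetles > grasshoppers > ants > caterpillars.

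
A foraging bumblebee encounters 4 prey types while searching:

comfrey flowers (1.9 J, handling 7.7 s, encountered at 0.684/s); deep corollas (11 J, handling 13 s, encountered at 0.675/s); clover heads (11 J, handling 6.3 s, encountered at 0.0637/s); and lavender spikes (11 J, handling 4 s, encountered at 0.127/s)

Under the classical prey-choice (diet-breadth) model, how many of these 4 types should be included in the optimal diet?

Rank by E/h (J/s): lavender spikes 2.75, clover heads 1.75, deep corollas 0.846, comfrey flowers 0.247. Include each in turn until the next type's E/h falls below the running intake rate.
Rate on top 1: 0.9264. clover heads: 1.75 > 0.9264 → include.
Rate on top 2: 1.099. deep corollas: 0.846 < 1.099 → exclude; stop.
Optimal diet: lavender spikes, clover heads — 2 of 4 types.

2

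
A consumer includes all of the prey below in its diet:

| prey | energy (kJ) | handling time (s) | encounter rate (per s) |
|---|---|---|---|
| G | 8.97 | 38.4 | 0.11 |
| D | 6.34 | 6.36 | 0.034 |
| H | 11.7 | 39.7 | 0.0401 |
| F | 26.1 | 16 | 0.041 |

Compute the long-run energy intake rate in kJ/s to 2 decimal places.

0.36 kJ/s

R = (0.11×8.97 + 0.034×6.34 + 0.0401×11.7 + 0.041×26.1) / (1 + 0.11×38.4 + 0.034×6.36 + 0.0401×39.7 + 0.041×16) = 2.742/7.688 = 0.3566 kJ/s.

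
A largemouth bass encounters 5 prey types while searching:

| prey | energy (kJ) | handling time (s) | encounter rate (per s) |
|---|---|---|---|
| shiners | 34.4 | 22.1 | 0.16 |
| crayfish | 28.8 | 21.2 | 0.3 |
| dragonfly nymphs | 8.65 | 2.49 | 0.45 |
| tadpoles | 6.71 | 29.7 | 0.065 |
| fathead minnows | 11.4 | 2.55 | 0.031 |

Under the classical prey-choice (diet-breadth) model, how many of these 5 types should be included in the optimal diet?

2

Profitabilities (E/h, kJ/s): fathead minnows 4.47, dragonfly nymphs 3.47, shiners 1.56, crayfish 1.36, tadpoles 0.226. Add prey in this order while the next type's profitability exceeds the intake rate on those already taken.
Rate on top 1: 0.3275. dragonfly nymphs: 3.47 > 0.3275 → include.
Rate on top 2: 1.93. shiners: 1.56 < 1.93 → exclude; stop.
Optimal diet: fathead minnows, dragonfly nymphs — 2 of 5 types.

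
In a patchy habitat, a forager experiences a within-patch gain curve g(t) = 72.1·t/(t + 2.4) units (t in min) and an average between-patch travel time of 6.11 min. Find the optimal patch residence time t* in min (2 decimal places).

3.83 min

By the marginal value theorem, leave when the instantaneous gain rate g'(t) equals the habitat-wide average g(t)/(T + t).
g'(t) = 72.1·2.4/(t + 2.4)². Setting 72.1·2.4/(t+2.4)² = 72.1t/[(t+2.4)(6.11+t)] gives 2.4(6.11+t) = t(t+2.4), so t² = 2.4×6.11 = 14.66.
t* = √14.66 = 3.829 min.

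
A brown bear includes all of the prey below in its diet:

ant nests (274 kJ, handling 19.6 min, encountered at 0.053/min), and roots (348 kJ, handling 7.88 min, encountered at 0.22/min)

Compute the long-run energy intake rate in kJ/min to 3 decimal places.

24.144 kJ/min

Energy encountered per unit search time: 0.053×274 + 0.22×348 = 91.08 kJ/min.
Handling time per unit search time: 0.053×19.6 + 0.22×7.88 = 2.772.
Rate = 91.08/(1 + 2.772) = 24.14 kJ/min.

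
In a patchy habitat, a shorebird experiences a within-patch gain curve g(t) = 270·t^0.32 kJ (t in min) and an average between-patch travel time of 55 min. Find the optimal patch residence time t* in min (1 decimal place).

25.9 min

Optimal t* satisfies g'(t*) = g(t*)/(T + t*).
g'(t) = 0.32·270·t^-0.68. Setting 0.32·270·t^-0.68 = 270·t^0.32/(55+t) gives 0.32(55+t) = t, so 0.68·t = 0.32×55.
t* = 0.32×55/0.68 = 25.88 min.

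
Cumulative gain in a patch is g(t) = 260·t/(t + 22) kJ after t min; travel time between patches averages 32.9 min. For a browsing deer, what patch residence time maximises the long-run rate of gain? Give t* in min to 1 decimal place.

26.9 min

Optimal t* satisfies g'(t*) = g(t*)/(T + t*).
g'(t) = 260·22/(t + 22)². Setting 260·22/(t+22)² = 260t/[(t+22)(32.9+t)] gives 22(32.9+t) = t(t+22), so t² = 22×32.9 = 723.8.
t* = √723.8 = 26.9 min.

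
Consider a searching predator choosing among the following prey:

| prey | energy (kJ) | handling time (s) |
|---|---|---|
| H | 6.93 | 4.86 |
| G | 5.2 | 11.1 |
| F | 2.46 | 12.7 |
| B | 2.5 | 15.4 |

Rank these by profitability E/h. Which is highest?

In descending order of E/h:
H: 6.93/4.86 = 1.43 kJ/s
G: 5.2/11.1 = 0.468 kJ/s
F: 2.46/12.7 = 0.194 kJ/s
B: 2.5/15.4 = 0.162 kJ/s

H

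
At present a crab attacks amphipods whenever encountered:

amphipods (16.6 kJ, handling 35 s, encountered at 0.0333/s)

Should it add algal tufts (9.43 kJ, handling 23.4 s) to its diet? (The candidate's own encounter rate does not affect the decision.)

Intake rate on the current diet: R = (0.0333×16.6) / (1 + 0.0333×35) = 0.5528/2.166 = 0.2553 kJ/s.
algal tufts: E/h = 9.43/23.4 = 0.403 kJ/s.
Since 0.403 > R, including algal tufts increases the long-run rate.

Yes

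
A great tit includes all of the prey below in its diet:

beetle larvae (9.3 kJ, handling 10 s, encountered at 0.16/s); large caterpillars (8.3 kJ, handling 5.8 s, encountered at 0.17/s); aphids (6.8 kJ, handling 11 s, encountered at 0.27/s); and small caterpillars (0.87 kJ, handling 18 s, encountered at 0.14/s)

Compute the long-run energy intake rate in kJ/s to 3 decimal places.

R = Σλ_iE_i / (1 + Σλ_ih_i)
Numerator: 0.16×9.3 + 0.17×8.3 + 0.27×6.8 + 0.14×0.87 = 4.857
Denominator: 1 + 0.16×10 + 0.17×5.8 + 0.27×11 + 0.14×18 = 9.076
R = 4.857/9.076 = 0.5351 kJ/s

0.535 kJ/s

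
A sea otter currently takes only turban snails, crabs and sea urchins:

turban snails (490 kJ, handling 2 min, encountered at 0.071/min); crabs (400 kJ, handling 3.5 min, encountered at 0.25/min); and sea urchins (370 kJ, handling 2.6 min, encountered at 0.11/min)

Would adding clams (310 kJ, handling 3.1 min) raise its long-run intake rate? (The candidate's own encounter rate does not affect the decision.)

Yes

Current rate: (0.071×490 + 0.25×400 + 0.11×370)/(1 + 0.071×2 + 0.25×3.5 + 0.11×2.6) = 76.2 kJ/min.
clams: E/h = 310/3.1 = 100 kJ/min.
Since 100 > R, including clams increases the long-run rate.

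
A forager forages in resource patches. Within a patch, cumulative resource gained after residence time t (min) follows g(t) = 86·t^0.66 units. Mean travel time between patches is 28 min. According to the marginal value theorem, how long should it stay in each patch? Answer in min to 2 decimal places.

By the marginal value theorem, leave when the instantaneous gain rate g'(t) equals the habitat-wide average g(t)/(T + t).
g'(t) = 0.66·86·t^-0.34. Setting 0.66·86·t^-0.34 = 86·t^0.66/(28+t) gives 0.66(28+t) = t, so 0.34·t = 0.66×28.
t* = 0.66×28/0.34 = 54.35 min.

54.35 min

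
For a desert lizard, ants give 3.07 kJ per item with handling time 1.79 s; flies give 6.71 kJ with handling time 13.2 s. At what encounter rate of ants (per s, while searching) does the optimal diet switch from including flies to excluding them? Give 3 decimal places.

0.235 per s

The zero-one rule: include flies iff E₂/h₂ > λE₁/(1+λh₁). Equality gives the switch point.
λE₁h₂ = E₂ + λE₂h₁ ⇒ λ = E₂/(E₁h₂ − E₂h₁) = 6.71/(40.52 − 12.01) = 0.2353 per s.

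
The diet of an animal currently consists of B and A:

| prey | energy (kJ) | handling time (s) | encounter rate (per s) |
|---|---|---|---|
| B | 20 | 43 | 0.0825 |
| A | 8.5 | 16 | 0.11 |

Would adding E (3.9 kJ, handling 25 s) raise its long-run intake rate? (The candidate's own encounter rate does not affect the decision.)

Intake rate on the current diet: R = (0.0825×20 + 0.11×8.5) / (1 + 0.0825×43 + 0.11×16) = 2.585/6.308 = 0.4098 kJ/s.
Profitability of E: 3.9/25 = 0.156 kJ/s.
Since 0.156 < R, time spent handling E is better spent searching.

No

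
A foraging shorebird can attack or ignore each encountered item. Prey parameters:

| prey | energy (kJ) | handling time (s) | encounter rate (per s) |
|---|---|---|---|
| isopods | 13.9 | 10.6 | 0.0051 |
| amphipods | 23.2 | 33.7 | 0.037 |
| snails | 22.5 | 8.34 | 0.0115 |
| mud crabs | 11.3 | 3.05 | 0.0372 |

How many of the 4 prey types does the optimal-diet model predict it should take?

Rank by E/h (kJ/s): mud crabs 3.7, snails 2.7, isopods 1.31, amphipods 0.688. Include each in turn until the next type's E/h falls below the running intake rate.
Rate on top 1: 0.3775. snails: 2.7 > 0.3775 → include.
Rate on top 2: 0.5615. isopods: 1.31 > 0.5615 → include.
Rate on top 3: 0.5936. amphipods: 0.688 > 0.5936 → include.
Optimal diet: mud crabs, snails, isopods, amphipods — 4 of 4 types.

4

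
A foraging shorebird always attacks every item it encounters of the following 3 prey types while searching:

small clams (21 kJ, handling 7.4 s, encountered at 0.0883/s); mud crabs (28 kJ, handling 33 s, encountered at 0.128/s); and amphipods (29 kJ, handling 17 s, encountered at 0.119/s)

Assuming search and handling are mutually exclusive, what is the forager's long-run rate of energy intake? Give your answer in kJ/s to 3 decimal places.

1.125 kJ/s

R = Σλ_iE_i / (1 + Σλ_ih_i)
Numerator: 0.0883×21 + 0.128×28 + 0.119×29 = 8.889
Denominator: 1 + 0.0883×7.4 + 0.128×33 + 0.119×17 = 7.9
R = 8.889/7.9 = 1.125 kJ/s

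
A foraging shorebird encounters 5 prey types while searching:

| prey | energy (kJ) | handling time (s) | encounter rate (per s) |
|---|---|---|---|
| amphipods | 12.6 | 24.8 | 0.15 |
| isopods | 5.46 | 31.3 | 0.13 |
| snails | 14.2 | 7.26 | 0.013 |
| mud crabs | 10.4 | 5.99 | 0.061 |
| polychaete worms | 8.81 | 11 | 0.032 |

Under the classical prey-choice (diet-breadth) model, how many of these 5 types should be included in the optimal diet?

Rank by E/h (kJ/s): snails 1.96, mud crabs 1.74, polychaete worms 0.801, amphipods 0.508, isopods 0.174. Include each in turn until the next type's E/h falls below the running intake rate.
Rate on top 1: 0.1687. mud crabs: 1.74 > 0.1687 → include.
Rate on top 2: 0.561. polychaete worms: 0.801 > 0.561 → include.
Rate on top 3: 0.6076. amphipods: 0.508 < 0.6076 → exclude; stop.
Optimal diet: snails, mud crabs, polychaete worms — 3 of 5 types.

3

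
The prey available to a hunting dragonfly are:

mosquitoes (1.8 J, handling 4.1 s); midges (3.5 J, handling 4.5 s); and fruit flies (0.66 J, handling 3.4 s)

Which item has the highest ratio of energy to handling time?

In descending order of E/h:
midges: 3.5/4.5 = 0.778 J/s
mosquitoes: 1.8/4.1 = 0.439 J/s
fruit flies: 0.66/3.4 = 0.194 J/s

midges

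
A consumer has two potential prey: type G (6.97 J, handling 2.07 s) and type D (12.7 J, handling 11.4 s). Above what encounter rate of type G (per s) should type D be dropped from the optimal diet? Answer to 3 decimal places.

At the threshold, the rate on type G alone equals the profitability of type D: λ·6.97/(1 + λ·2.07) = 12.7/11.4 = 1.114.
Rearranging, λ(6.97 − 1.114×2.07) = 1.114, so λ = 1.114/4.664 = 0.2389 per s.

0.239 per s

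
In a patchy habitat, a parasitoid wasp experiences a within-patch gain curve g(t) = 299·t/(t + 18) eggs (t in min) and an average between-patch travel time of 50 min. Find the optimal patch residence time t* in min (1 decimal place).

30.0 min

Optimal t* satisfies g'(t*) = g(t*)/(T + t*).
g'(t) = 299·18/(t + 18)². Setting 299·18/(t+18)² = 299t/[(t+18)(50+t)] gives 18(50+t) = t(t+18), so t² = 18×50 = 900.
t* = √900 = 30 min.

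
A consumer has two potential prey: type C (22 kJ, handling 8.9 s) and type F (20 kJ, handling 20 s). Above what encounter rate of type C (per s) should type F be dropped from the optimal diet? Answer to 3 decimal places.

0.076 per s

The zero-one rule: include type F iff E₂/h₂ > λE₁/(1+λh₁). Equality gives the switch point.
λE₁h₂ = E₂ + λE₂h₁ ⇒ λ = E₂/(E₁h₂ − E₂h₁) = 20/(440 − 178) = 0.07634 per s.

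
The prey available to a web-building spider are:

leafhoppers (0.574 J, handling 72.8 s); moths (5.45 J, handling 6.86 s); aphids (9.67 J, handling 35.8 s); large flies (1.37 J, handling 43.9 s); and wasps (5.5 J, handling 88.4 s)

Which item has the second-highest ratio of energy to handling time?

In descending order of E/h:
moths: 5.45/6.86 = 0.794 J/s
aphids: 9.67/35.8 = 0.27 J/s
wasps: 5.5/88.4 = 0.0622 J/s
large flies: 1.37/43.9 = 0.0312 J/s
leafhoppers: 0.574/72.8 = 0.00788 J/s

aphids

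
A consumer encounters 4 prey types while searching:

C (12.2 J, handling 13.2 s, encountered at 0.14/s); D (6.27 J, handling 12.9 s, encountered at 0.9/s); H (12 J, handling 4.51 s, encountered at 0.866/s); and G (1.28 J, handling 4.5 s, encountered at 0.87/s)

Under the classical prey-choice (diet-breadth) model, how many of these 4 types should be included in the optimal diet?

Rank by E/h (J/s): H 2.66, C 0.924, D 0.486, G 0.284. Include each in turn until the next type's E/h falls below the running intake rate.
Rate on top 1: 2.118. C: 0.924 < 2.118 → exclude; stop.
Optimal diet: H — 1 of 4 types.

1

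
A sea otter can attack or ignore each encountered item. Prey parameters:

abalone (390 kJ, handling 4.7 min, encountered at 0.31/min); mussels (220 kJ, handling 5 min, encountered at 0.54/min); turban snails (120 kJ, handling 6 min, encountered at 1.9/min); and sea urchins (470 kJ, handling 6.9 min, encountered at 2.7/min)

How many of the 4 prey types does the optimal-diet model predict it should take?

2

E/h in descending order: abalone 83, sea urchins 68.1, mussels 44, turban snails 20 kJ/min. The optimal diet is the largest prefix of this list for which every included type satisfies E_i/h_i > R on the types above it.
Rate on top 1: 49.21. sea urchins: 68.1 > 49.21 → include.
Rate on top 2: 65.91. mussels: 44 < 65.91 → exclude; stop.
Optimal diet: abalone, sea urchins — 2 of 4 types.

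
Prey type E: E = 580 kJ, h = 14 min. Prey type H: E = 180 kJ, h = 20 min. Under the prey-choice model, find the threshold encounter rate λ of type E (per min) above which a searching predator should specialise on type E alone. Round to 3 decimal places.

0.020 per min

At the threshold, the rate on type E alone equals the profitability of type H: λ·580/(1 + λ·14) = 180/20 = 9.
Rearranging, λ(580 − 9×14) = 9, so λ = 9/454 = 0.01982 per min.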